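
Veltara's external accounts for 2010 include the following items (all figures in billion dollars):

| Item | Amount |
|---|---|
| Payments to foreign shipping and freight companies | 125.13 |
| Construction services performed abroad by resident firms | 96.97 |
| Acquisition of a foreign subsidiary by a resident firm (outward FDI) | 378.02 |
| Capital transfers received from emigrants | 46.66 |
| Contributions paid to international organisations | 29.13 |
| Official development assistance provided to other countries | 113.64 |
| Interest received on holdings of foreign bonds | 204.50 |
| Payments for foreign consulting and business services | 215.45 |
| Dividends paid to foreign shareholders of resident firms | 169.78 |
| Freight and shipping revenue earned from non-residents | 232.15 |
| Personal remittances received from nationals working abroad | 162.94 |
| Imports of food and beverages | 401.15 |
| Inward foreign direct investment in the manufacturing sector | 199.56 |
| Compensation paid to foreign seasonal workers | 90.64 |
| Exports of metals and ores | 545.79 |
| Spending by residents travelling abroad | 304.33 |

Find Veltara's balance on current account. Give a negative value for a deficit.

-206.90

Goods: -401.15 + 545.79 = 144.64
Services: -125.13 - 215.45 - 304.33 + 232.15 + 96.97 = -315.79
Primary income: -169.78 - 90.64 + 204.50 = -55.92
Secondary income: 162.94 - 29.13 - 113.64 = 20.17
Current account = 144.64 + (-315.79) + (-55.92) + 20.17 = -206.90
(Excluded from the current account — financial account: acquisition of a foreign subsidiary by a resident firm (outward FDI) 378.02, inward foreign direct investment in the manufacturing sector 199.56; capital account: capital transfers received from emigrants 46.66.)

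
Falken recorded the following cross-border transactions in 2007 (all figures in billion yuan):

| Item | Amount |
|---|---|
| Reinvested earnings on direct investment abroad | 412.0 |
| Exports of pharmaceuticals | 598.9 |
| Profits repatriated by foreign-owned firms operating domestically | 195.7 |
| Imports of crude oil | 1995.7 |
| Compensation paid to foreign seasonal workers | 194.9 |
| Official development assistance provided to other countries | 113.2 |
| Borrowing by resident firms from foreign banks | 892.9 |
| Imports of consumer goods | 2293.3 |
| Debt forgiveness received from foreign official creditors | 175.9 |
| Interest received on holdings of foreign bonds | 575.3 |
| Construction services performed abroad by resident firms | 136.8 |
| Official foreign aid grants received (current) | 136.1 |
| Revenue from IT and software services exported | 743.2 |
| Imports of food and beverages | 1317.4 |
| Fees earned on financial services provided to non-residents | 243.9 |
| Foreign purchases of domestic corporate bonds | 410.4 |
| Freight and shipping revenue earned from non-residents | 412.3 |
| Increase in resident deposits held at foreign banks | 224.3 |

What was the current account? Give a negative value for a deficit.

Goods: 598.9 - 1317.4 - 1995.7 - 2293.3 = -5007.5
Services: 412.3 + 136.8 + 243.9 + 743.2 = 1536.2
Primary income: 412.0 + 575.3 - 195.7 - 194.9 = 596.7
Secondary income: -113.2 + 136.1 = 22.9
Current account = (-5007.5) + 1536.2 + 596.7 + 22.9 = -2851.7
(Excluded from the current account — financial account: borrowing by resident firms from foreign banks 892.9, foreign purchases of domestic corporate bonds 410.4, increase in resident deposits held at foreign banks 224.3; capital account: debt forgiveness received from foreign official creditors 175.9.)

-2851.7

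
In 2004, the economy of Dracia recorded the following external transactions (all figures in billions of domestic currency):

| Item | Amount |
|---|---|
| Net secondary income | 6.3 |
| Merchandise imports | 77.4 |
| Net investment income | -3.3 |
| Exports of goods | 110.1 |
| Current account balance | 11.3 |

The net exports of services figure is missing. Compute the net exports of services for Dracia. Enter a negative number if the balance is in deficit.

-24.4

Current account = goods balance + services balance + net primary income + net secondary income
Sum of the known components = 35.7
Net exports of services = CA - (known components) = 11.3 - 35.7 = -24.4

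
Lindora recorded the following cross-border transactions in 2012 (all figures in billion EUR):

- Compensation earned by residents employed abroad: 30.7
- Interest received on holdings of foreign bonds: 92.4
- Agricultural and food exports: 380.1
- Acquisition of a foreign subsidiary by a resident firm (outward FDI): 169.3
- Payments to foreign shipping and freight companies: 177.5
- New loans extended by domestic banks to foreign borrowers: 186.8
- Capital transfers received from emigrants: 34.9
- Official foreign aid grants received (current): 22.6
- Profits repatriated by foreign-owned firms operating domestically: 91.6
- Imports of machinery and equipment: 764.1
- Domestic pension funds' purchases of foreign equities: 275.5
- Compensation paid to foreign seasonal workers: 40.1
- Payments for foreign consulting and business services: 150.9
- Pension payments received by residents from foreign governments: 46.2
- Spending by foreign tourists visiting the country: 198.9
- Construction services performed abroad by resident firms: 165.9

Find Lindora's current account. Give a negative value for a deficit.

Goods: 380.1 - 764.1 = -384.0
Services: 165.9 - 177.5 - 150.9 + 198.9 = 36.4
Primary income: 92.4 + 30.7 - 91.6 - 40.1 = -8.6
Secondary income: 22.6 + 46.2 = 68.8
Current account = (-384.0) + 36.4 + (-8.6) + 68.8 = -287.4
(Excluded from the current account — financial account: acquisition of a foreign subsidiary by a resident firm (outward FDI) 169.3, new loans extended by domestic banks to foreign borrowers 186.8, domestic pension funds' purchases of foreign equities 275.5; capital account: capital transfers received from emigrants 34.9.)

-287.4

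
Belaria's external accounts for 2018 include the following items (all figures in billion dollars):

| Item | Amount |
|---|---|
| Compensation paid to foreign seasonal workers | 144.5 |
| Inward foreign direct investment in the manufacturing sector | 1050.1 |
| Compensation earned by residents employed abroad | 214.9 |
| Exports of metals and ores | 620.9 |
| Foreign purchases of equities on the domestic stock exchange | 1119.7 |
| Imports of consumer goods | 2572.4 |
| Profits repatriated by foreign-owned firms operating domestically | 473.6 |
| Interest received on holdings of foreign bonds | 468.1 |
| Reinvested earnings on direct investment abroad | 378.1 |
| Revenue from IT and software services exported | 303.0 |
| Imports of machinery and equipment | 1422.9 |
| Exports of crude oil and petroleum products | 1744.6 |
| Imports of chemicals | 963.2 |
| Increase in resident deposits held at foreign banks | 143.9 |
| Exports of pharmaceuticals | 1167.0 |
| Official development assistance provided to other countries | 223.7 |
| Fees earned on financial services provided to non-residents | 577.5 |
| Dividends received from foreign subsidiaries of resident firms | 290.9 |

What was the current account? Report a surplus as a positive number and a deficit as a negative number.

-35.3

Goods: 1744.6 - 2572.4 + 1167.0 - 963.2 + 620.9 - 1422.9 = -1426.0
Services: 303.0 + 577.5 = 880.5
Primary income: -144.5 - 473.6 + 214.9 + 378.1 + 468.1 + 290.9 = 733.9
Secondary income: -223.7
Current account = (-1426.0) + 880.5 + 733.9 + (-223.7) = -35.3
(Excluded from the current account — financial account: inward foreign direct investment in the manufacturing sector 1050.1, foreign purchases of equities on the domestic stock exchange 1119.7, increase in resident deposits held at foreign banks 143.9.)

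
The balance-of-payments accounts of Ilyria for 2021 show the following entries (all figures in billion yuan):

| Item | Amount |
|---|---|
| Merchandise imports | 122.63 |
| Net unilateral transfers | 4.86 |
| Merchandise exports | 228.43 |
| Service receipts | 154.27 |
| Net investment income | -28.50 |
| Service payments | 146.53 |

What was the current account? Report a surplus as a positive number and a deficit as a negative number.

89.90

Goods balance = 228.43 - 122.63 = 105.80
Services balance = 154.27 - 146.53 = 7.74
Trade balance (goods + services) = 105.80 + 7.74 = 113.54
Net primary income = -28.50
Net secondary income = 4.86
Current account = 113.54 + (-28.50) + 4.86 = 89.90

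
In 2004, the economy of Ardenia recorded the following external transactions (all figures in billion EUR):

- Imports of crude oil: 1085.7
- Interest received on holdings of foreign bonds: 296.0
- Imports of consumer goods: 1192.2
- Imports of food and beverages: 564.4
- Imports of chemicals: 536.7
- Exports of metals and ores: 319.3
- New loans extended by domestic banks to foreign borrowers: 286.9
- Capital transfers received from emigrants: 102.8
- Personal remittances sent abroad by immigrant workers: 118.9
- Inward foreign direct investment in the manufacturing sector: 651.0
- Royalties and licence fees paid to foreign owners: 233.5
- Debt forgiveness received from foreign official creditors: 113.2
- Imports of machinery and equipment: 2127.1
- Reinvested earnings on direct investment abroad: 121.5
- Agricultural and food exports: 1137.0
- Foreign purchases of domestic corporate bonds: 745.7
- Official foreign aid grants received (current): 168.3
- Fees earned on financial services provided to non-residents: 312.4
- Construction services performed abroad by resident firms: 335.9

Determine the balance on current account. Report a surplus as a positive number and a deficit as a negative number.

-3168.1

Goods: 1137.0 - 536.7 + 319.3 - 1192.2 - 1085.7 - 2127.1 - 564.4 = -4049.8
Services: -233.5 + 312.4 + 335.9 = 414.8
Primary income: 296.0 + 121.5 = 417.5
Secondary income: 168.3 - 118.9 = 49.4
Current account = (-4049.8) + 414.8 + 417.5 + 49.4 = -3168.1
(Excluded from the current account — financial account: new loans extended by domestic banks to foreign borrowers 286.9, inward foreign direct investment in the manufacturing sector 651.0, foreign purchases of domestic corporate bonds 745.7; capital account: capital transfers received from emigrants 102.8, debt forgiveness received from foreign official creditors 113.2.)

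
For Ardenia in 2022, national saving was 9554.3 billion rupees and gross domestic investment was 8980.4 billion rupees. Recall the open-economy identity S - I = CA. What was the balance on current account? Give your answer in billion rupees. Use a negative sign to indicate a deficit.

CA = S - I = 9554.3 - 8980.4 = 573.9

573.9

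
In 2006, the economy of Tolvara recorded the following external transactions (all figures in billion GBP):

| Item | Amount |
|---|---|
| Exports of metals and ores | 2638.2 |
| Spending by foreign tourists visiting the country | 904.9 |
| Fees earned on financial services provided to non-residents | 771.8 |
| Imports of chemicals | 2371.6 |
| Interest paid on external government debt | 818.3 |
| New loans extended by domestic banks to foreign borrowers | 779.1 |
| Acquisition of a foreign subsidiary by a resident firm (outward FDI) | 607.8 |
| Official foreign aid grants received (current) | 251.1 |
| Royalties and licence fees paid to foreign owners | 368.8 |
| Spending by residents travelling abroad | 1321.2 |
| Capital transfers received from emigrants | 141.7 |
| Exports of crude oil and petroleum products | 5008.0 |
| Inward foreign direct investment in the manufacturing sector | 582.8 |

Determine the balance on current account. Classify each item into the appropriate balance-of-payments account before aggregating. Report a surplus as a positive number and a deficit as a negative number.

Goods: 2638.2 - 2371.6 + 5008.0 = 5274.6
Services: -1321.2 + 771.8 + 904.9 - 368.8 = -13.3
Primary income: -818.3
Secondary income: 251.1
Current account = 5274.6 + (-13.3) + (-818.3) + 251.1 = 4694.1
(Excluded from the current account — financial account: new loans extended by domestic banks to foreign borrowers 779.1, acquisition of a foreign subsidiary by a resident firm (outward FDI) 607.8, inward foreign direct investment in the manufacturing sector 582.8; capital account: capital transfers received from emigrants 141.7.)

4694.1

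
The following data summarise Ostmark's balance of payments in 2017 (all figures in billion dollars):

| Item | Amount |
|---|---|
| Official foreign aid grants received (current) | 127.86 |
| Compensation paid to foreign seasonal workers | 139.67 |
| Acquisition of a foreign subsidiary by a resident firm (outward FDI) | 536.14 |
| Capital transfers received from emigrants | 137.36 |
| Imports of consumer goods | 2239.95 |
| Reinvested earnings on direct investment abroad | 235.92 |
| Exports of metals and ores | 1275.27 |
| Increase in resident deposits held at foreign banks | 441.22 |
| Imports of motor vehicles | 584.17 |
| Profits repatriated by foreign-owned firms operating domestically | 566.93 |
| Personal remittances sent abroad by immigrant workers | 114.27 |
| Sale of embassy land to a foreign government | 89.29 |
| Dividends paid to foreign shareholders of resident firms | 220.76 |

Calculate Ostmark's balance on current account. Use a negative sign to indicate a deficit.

-2226.70

Goods: -2239.95 - 584.17 + 1275.27 = -1548.85
Primary income: -566.93 - 220.76 + 235.92 - 139.67 = -691.44
Secondary income: -114.27 + 127.86 = 13.59
Current account = (-1548.85) + (-691.44) + 13.59 = -2226.70
(Excluded from the current account — financial account: acquisition of a foreign subsidiary by a resident firm (outward FDI) 536.14, increase in resident deposits held at foreign banks 441.22; capital account: capital transfers received from emigrants 137.36, sale of embassy land to a foreign government 89.29.)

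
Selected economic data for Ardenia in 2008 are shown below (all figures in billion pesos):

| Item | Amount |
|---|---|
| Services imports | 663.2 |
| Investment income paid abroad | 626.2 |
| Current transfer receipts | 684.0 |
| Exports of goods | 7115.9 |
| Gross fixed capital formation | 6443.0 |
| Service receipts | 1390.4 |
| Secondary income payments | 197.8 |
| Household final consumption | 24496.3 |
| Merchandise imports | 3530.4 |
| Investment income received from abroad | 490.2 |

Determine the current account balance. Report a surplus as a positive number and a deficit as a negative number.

4662.9

Goods balance = 7115.9 - 3530.4 = 3585.5
Services balance = 1390.4 - 663.2 = 727.2
Trade balance (goods + services) = 3585.5 + 727.2 = 4312.7
Net primary income = 490.2 - 626.2 = -136.0
Net secondary income = 684.0 - 197.8 = 486.2
Current account = 4312.7 + (-136.0) + 486.2 = 4662.9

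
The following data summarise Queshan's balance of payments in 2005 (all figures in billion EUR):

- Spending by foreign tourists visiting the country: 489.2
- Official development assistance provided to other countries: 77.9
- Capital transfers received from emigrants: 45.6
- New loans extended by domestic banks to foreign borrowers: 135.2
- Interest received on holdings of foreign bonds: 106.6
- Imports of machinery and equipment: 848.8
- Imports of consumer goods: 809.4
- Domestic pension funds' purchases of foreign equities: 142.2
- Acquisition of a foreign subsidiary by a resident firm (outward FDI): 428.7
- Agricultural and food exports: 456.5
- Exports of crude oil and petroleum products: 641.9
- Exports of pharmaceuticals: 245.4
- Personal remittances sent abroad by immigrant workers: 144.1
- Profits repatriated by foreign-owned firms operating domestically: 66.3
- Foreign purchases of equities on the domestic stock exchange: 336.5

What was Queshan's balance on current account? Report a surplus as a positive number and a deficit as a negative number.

-6.9

Goods: 456.5 - 809.4 + 245.4 - 848.8 + 641.9 = -314.4
Services: 489.2
Primary income: -66.3 + 106.6 = 40.3
Secondary income: -77.9 - 144.1 = -222.0
Current account = (-314.4) + 489.2 + 40.3 + (-222.0) = -6.9
(Excluded from the current account — capital account: capital transfers received from emigrants 45.6; financial account: new loans extended by domestic banks to foreign borrowers 135.2, domestic pension funds' purchases of foreign equities 142.2, acquisition of a foreign subsidiary by a resident firm (outward FDI) 428.7, foreign purchases of equities on the domestic stock exchange 336.5.)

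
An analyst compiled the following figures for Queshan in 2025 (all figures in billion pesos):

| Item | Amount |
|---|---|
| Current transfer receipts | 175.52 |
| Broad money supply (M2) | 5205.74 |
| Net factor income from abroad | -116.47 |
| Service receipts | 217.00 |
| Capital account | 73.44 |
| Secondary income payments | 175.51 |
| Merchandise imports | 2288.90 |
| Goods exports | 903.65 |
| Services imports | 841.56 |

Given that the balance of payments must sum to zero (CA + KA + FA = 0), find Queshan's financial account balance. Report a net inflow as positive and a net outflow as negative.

2052.83

Goods balance = 903.65 - 2288.90 = -1385.25
Services balance = 217.00 - 841.56 = -624.56
Trade balance (goods + services) = -1385.25 + (-624.56) = -2009.81
Net primary income = -116.47
Net secondary income = 175.52 - 175.51 = 0.01
Current account = -2009.81 + (-116.47) + 0.01 = -2126.27
Financial account = -(-2126.27 + 73.44) = 2052.83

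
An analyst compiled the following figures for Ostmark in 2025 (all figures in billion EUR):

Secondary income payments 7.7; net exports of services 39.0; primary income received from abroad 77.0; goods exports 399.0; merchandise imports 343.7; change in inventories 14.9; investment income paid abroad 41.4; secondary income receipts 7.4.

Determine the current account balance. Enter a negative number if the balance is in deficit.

Goods balance = 399.0 - 343.7 = 55.3
Services balance = 39.0
Trade balance (goods + services) = 55.3 + 39.0 = 94.3
Net primary income = 77.0 - 41.4 = 35.6
Net secondary income = 7.4 - 7.7 = -0.3
Current account = 94.3 + 35.6 + (-0.3) = 129.6

129.6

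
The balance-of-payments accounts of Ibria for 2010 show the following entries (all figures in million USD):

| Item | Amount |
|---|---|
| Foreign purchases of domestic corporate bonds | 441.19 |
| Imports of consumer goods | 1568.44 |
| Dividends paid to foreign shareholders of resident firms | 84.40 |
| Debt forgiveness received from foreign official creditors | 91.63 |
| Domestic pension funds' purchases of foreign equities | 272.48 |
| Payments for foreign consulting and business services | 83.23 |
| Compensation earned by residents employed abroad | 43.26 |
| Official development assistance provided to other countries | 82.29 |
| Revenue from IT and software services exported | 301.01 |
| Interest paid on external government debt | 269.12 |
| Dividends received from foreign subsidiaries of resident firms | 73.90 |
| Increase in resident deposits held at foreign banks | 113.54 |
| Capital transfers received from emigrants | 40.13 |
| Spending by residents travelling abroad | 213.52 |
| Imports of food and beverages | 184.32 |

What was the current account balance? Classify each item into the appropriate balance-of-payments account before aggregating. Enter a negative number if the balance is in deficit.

Goods: -184.32 - 1568.44 = -1752.76
Services: -83.23 + 301.01 - 213.52 = 4.26
Primary income: 73.90 - 84.40 + 43.26 - 269.12 = -236.36
Secondary income: -82.29
Current account = (-1752.76) + 4.26 + (-236.36) + (-82.29) = -2067.15
(Excluded from the current account — financial account: foreign purchases of domestic corporate bonds 441.19, domestic pension funds' purchases of foreign equities 272.48, increase in resident deposits held at foreign banks 113.54; capital account: debt forgiveness received from foreign official creditors 91.63, capital transfers received from emigrants 40.13.)

-2067.15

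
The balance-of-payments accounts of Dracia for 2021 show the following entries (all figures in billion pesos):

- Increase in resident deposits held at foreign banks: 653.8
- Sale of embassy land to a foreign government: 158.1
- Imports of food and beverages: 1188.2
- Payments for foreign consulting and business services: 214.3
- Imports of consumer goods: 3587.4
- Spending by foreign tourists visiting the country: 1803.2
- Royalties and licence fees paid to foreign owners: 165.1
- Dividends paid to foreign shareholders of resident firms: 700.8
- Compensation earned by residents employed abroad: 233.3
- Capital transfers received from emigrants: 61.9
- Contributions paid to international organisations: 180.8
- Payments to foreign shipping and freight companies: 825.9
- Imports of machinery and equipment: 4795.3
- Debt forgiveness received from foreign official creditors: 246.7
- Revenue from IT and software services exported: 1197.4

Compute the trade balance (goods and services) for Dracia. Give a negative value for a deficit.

Goods: -3587.4 - 1188.2 - 4795.3 = -9570.9
Services: 1803.2 - 825.9 - 165.1 - 214.3 + 1197.4 = 1795.3
Trade balance = -9570.9 + 1795.3 = -7775.6
(Excluded from the trade balance — financial account: increase in resident deposits held at foreign banks 653.8; capital account: sale of embassy land to a foreign government 158.1, capital transfers received from emigrants 61.9, debt forgiveness received from foreign official creditors 246.7; primary income: dividends paid to foreign shareholders of resident firms 700.8, compensation earned by residents employed abroad 233.3; secondary income: contributions paid to international organisations 180.8.)

-7775.6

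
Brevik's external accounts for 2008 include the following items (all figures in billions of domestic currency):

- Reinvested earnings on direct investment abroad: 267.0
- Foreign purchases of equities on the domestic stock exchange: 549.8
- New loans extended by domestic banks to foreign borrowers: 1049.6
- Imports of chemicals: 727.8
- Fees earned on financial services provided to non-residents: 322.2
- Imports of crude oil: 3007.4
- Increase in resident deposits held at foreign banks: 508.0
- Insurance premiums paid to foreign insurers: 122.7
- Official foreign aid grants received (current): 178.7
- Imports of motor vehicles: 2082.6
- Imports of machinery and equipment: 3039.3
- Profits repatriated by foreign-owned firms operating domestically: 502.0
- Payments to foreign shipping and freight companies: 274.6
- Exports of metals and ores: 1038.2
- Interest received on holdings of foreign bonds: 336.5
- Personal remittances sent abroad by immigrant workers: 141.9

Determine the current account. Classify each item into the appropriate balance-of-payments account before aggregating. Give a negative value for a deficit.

-7755.7

Goods: -2082.6 + 1038.2 - 3007.4 - 727.8 - 3039.3 = -7818.9
Services: 322.2 - 274.6 - 122.7 = -75.1
Primary income: -502.0 + 336.5 + 267.0 = 101.5
Secondary income: -141.9 + 178.7 = 36.8
Current account = (-7818.9) + (-75.1) + 101.5 + 36.8 = -7755.7
(Excluded from the current account — financial account: foreign purchases of equities on the domestic stock exchange 549.8, new loans extended by domestic banks to foreign borrowers 1049.6, increase in resident deposits held at foreign banks 508.0.)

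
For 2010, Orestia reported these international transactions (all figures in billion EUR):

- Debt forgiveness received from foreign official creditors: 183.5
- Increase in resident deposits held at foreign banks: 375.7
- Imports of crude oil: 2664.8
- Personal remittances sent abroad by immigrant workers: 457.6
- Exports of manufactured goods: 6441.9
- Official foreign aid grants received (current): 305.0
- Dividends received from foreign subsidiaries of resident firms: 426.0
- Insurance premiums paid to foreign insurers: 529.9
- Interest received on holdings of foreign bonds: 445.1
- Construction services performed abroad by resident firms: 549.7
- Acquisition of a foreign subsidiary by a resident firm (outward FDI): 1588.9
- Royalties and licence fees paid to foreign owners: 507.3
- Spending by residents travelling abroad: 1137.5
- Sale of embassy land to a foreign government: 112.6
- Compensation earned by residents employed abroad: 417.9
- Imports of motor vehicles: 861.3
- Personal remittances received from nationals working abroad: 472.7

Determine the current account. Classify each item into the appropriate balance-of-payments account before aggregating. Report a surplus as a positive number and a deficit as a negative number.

Goods: -2664.8 + 6441.9 - 861.3 = 2915.8
Services: -507.3 + 549.7 - 529.9 - 1137.5 = -1625.0
Primary income: 426.0 + 445.1 + 417.9 = 1289.0
Secondary income: -457.6 + 472.7 + 305.0 = 320.1
Current account = 2915.8 + (-1625.0) + 1289.0 + 320.1 = 2899.9
(Excluded from the current account — capital account: debt forgiveness received from foreign official creditors 183.5, sale of embassy land to a foreign government 112.6; financial account: increase in resident deposits held at foreign banks 375.7, acquisition of a foreign subsidiary by a resident firm (outward FDI) 1588.9.)

2899.9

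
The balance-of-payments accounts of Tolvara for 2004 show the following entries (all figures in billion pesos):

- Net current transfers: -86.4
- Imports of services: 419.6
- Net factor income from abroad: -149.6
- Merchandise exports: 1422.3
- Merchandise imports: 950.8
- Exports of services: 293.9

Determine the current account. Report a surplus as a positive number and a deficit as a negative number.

Goods balance = 1422.3 - 950.8 = 471.5
Services balance = 293.9 - 419.6 = -125.7
Trade balance (goods + services) = 471.5 + (-125.7) = 345.8
Net primary income = -149.6
Net secondary income = -86.4
Current account = 345.8 + (-149.6) + (-86.4) = 109.8

109.8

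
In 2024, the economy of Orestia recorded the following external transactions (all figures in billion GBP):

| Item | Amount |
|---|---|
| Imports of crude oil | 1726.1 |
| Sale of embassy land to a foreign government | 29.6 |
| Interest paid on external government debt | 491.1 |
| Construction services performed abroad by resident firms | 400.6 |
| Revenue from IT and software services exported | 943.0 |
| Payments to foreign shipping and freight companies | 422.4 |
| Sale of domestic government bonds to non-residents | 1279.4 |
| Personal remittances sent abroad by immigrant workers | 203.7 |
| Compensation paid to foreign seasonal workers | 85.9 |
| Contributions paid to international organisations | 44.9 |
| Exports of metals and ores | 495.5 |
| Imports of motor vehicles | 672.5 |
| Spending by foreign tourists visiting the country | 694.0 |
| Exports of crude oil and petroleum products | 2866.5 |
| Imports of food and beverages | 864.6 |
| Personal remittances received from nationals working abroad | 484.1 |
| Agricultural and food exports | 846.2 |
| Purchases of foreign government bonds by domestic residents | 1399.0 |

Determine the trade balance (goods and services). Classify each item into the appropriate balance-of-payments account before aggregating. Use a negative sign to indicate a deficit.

2560.2

Goods: 495.5 - 672.5 + 2866.5 - 864.6 + 846.2 - 1726.1 = 945.0
Services: 943.0 + 400.6 - 422.4 + 694.0 = 1615.2
Trade balance = 945.0 + 1615.2 = 2560.2
(Excluded from the trade balance — capital account: sale of embassy land to a foreign government 29.6; primary income: interest paid on external government debt 491.1, compensation paid to foreign seasonal workers 85.9; financial account: sale of domestic government bonds to non-residents 1279.4, purchases of foreign government bonds by domestic residents 1399.0; secondary income: personal remittances sent abroad by immigrant workers 203.7, contributions paid to international organisations 44.9, personal remittances received from nationals working abroad 484.1.)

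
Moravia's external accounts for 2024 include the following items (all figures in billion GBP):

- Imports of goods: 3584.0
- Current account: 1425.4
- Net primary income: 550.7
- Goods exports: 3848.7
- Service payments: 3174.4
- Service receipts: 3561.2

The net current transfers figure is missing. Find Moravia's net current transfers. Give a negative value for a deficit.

Current account = goods balance + services balance + net primary income + net secondary income
Sum of the known components = 1202.2
Net current transfers = CA - (known components) = 1425.4 - 1202.2 = 223.2

223.2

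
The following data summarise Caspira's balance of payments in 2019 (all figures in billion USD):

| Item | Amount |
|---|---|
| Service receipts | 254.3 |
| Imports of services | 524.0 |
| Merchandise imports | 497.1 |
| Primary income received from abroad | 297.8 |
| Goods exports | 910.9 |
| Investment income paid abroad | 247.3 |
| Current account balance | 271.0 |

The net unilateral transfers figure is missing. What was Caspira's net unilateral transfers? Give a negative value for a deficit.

Current account = goods balance + services balance + net primary income + net secondary income
Sum of the known components = 194.6
Net unilateral transfers = CA - (known components) = 271.0 - 194.6 = 76.4

76.4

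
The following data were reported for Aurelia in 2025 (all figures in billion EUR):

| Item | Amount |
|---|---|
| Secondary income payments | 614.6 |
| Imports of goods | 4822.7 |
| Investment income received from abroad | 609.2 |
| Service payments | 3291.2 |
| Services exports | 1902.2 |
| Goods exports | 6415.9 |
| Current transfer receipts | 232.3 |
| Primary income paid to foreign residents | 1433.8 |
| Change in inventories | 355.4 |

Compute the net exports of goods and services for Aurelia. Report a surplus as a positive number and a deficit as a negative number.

204.2

Goods balance = 6415.9 - 4822.7 = 1593.2
Services balance = 1902.2 - 3291.2 = -1389.0
Trade balance (goods + services) = 1593.2 + (-1389.0) = 204.2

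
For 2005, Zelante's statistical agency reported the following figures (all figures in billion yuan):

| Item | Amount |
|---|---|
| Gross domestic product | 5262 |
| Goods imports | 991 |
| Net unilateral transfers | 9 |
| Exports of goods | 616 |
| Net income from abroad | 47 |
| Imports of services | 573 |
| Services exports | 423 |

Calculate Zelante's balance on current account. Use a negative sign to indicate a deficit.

Goods balance = 616 - 991 = -375
Services balance = 423 - 573 = -150
Trade balance (goods + services) = -375 + (-150) = -525
Net primary income = 47
Net secondary income = 9
Current account = -525 + 47 + 9 = -469

-469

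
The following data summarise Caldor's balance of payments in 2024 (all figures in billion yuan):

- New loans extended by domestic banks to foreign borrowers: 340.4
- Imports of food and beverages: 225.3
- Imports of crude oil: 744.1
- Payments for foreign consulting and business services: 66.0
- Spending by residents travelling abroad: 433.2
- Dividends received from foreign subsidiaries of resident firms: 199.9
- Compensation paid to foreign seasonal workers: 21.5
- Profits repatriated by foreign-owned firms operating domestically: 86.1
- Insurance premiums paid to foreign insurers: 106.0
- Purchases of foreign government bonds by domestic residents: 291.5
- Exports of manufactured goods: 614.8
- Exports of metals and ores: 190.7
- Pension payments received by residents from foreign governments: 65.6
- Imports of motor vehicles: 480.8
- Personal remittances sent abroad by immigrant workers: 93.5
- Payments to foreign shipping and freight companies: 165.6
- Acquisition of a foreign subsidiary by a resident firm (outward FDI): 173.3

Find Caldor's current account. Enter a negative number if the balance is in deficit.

Goods: 614.8 - 480.8 + 190.7 - 225.3 - 744.1 = -644.7
Services: -433.2 - 66.0 - 165.6 - 106.0 = -770.8
Primary income: -86.1 + 199.9 - 21.5 = 92.3
Secondary income: -93.5 + 65.6 = -27.9
Current account = (-644.7) + (-770.8) + 92.3 + (-27.9) = -1351.1
(Excluded from the current account — financial account: new loans extended by domestic banks to foreign borrowers 340.4, purchases of foreign government bonds by domestic residents 291.5, acquisition of a foreign subsidiary by a resident firm (outward FDI) 173.3.)

-1351.1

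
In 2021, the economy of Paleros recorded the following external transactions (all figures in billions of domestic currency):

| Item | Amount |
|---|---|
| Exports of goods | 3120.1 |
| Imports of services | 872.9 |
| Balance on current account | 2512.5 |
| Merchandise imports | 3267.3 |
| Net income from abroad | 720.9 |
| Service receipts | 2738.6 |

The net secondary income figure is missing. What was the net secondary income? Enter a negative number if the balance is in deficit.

Current account = goods balance + services balance + net primary income + net secondary income
Sum of the known components = 2439.4
Net secondary income = CA - (known components) = 2512.5 - 2439.4 = 73.1

73.1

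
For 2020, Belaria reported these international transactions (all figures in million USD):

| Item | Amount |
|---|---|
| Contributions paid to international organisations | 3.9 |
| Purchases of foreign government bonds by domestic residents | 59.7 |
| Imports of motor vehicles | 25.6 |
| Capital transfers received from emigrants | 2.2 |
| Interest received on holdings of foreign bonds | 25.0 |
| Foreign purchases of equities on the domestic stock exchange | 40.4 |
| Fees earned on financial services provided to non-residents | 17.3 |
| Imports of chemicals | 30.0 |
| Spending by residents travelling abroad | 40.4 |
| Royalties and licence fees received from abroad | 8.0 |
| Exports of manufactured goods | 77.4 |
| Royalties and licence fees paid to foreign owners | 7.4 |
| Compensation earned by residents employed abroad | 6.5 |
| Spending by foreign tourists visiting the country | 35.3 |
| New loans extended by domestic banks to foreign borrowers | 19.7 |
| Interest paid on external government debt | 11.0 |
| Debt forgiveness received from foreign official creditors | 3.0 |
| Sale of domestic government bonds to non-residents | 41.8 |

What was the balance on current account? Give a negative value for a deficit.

51.2

Goods: -25.6 - 30.0 + 77.4 = 21.8
Services: -7.4 + 35.3 + 17.3 + 8.0 - 40.4 = 12.8
Primary income: 25.0 - 11.0 + 6.5 = 20.5
Secondary income: -3.9
Current account = 21.8 + 12.8 + 20.5 + (-3.9) = 51.2
(Excluded from the current account — financial account: purchases of foreign government bonds by domestic residents 59.7, foreign purchases of equities on the domestic stock exchange 40.4, new loans extended by domestic banks to foreign borrowers 19.7, sale of domestic government bonds to non-residents 41.8; capital account: capital transfers received from emigrants 2.2, debt forgiveness received from foreign official creditors 3.0.)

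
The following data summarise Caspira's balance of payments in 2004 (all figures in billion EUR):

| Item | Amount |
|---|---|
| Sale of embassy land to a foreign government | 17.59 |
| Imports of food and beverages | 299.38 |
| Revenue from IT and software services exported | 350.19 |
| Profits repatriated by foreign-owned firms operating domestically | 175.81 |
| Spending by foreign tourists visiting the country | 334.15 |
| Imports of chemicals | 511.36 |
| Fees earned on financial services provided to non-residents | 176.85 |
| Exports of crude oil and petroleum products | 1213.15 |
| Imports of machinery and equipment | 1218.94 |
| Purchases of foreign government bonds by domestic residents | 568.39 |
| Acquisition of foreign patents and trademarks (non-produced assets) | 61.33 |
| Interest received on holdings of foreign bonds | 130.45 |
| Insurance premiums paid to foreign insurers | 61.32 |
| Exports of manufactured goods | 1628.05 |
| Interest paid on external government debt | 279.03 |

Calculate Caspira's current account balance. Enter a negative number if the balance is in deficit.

Goods: -1218.94 - 299.38 - 511.36 + 1213.15 + 1628.05 = 811.52
Services: 350.19 + 176.85 - 61.32 + 334.15 = 799.87
Primary income: -279.03 - 175.81 + 130.45 = -324.39
Current account = 811.52 + 799.87 + (-324.39) = 1287.00
(Excluded from the current account — capital account: sale of embassy land to a foreign government 17.59, acquisition of foreign patents and trademarks (non-produced assets) 61.33; financial account: purchases of foreign government bonds by domestic residents 568.39.)

1287.00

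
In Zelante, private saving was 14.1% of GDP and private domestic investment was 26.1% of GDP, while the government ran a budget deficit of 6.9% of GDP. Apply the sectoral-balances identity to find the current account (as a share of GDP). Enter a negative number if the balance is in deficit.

-18.9

By the sectoral-balances identity, CA = (S_private - I) + (T - G).
Private balance = 14.1 - 26.1 = -12.0
Government balance (T - G) = -6.9
CA = -12.0 + (-6.9) = -18.9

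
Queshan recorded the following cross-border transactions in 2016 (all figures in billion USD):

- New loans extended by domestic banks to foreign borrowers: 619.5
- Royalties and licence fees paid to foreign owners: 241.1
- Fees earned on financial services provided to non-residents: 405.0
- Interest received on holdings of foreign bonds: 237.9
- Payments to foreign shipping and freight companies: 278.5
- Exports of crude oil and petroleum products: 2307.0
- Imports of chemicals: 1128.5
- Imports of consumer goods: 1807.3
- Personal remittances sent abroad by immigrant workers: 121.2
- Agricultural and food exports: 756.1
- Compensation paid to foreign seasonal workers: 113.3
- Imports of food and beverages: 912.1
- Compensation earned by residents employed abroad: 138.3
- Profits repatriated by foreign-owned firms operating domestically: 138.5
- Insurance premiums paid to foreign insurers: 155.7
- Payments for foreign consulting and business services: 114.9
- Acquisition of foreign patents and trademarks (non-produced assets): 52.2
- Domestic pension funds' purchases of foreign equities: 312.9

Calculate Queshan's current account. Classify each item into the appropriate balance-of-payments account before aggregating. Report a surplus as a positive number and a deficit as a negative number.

-1166.8

Goods: 2307.0 - 912.1 - 1128.5 + 756.1 - 1807.3 = -784.8
Services: -155.7 + 405.0 - 241.1 - 114.9 - 278.5 = -385.2
Primary income: 138.3 - 138.5 + 237.9 - 113.3 = 124.4
Secondary income: -121.2
Current account = (-784.8) + (-385.2) + 124.4 + (-121.2) = -1166.8
(Excluded from the current account — financial account: new loans extended by domestic banks to foreign borrowers 619.5, domestic pension funds' purchases of foreign equities 312.9; capital account: acquisition of foreign patents and trademarks (non-produced assets) 52.2.)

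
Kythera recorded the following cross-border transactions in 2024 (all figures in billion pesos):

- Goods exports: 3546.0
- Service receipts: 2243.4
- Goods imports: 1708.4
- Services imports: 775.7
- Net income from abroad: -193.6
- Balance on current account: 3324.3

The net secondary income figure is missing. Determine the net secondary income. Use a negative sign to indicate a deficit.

212.6

Current account = goods balance + services balance + net primary income + net secondary income
Sum of the known components = 3111.7
Net secondary income = CA - (known components) = 3324.3 - 3111.7 = 212.6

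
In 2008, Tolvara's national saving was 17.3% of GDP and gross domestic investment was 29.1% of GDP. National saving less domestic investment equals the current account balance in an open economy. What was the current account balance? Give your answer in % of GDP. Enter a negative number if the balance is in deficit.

CA = S - I = 17.3 - 29.1 = -11.8

-11.8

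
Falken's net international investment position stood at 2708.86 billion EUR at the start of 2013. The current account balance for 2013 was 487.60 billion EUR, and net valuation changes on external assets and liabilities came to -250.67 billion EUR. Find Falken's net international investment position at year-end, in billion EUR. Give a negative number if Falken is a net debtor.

2945.79

Change in NIIP = current account + net valuation change = 487.60 + (-250.67) = 236.93
End-of-year NIIP = 2708.86 + 236.93 = 2945.79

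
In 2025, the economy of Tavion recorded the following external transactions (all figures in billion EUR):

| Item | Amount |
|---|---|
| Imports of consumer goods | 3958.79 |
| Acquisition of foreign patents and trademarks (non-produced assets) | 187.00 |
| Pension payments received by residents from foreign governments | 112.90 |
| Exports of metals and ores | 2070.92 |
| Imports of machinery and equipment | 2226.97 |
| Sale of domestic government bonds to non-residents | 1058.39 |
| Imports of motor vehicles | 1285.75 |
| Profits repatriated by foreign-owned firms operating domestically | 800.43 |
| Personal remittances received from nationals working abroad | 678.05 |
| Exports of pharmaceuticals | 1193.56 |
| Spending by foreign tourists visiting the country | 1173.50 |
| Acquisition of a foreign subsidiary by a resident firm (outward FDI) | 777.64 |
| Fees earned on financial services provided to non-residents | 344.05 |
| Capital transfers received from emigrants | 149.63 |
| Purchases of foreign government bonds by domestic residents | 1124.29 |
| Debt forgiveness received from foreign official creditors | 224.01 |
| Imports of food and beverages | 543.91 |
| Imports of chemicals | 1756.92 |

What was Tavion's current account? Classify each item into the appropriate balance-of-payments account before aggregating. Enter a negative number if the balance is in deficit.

Goods: -2226.97 - 3958.79 + 2070.92 + 1193.56 - 1285.75 - 543.91 - 1756.92 = -6507.86
Services: 344.05 + 1173.50 = 1517.55
Primary income: -800.43
Secondary income: 112.90 + 678.05 = 790.95
Current account = (-6507.86) + 1517.55 + (-800.43) + 790.95 = -4999.79
(Excluded from the current account — capital account: acquisition of foreign patents and trademarks (non-produced assets) 187.00, capital transfers received from emigrants 149.63, debt forgiveness received from foreign official creditors 224.01; financial account: sale of domestic government bonds to non-residents 1058.39, acquisition of a foreign subsidiary by a resident firm (outward FDI) 777.64, purchases of foreign government bonds by domestic residents 1124.29.)

-4999.79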